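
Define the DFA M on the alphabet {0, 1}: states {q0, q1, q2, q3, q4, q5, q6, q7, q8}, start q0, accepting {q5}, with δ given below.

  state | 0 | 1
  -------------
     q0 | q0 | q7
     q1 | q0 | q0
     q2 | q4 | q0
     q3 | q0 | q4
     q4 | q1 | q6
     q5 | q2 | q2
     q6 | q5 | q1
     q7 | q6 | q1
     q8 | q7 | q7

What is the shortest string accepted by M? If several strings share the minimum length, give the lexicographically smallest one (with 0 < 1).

100

A breadth-first search from q0 reaches an accepting state first via the path q0 → q7 → q6 → q5 on input 100.
No string of length < 3 is accepted (BFS exhausts all shorter strings without reaching an accepting state), and 100 is the lexicographically least accepting string of length 3.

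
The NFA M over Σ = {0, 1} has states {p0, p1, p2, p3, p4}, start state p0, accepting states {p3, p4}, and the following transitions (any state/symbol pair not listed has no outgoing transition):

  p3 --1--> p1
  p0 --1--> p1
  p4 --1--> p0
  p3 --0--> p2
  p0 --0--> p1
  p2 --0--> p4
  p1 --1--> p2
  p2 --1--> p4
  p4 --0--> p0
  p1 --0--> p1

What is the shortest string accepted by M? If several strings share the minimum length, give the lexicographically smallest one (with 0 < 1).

A breadth-first search from p0 reaches an accepting state first via the path p0 → p1 → p2 → p4 on input 010.
No string of length < 3 is accepted (BFS exhausts all shorter strings without reaching an accepting state), and 010 is the lexicographically least accepting string of length 3.

010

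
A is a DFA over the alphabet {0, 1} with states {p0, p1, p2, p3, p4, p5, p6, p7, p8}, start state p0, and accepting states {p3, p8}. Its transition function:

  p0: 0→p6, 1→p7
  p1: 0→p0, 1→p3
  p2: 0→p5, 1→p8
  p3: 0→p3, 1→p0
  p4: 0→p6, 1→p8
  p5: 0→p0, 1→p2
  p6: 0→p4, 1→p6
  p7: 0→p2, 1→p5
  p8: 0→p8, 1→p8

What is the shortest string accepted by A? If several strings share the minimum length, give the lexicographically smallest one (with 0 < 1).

A breadth-first search from p0 reaches an accepting state first via the path p0 → p6 → p4 → p8 on input 001.
No string of length < 3 is accepted (BFS exhausts all shorter strings without reaching an accepting state), and 001 is the lexicographically least accepting string of length 3.

001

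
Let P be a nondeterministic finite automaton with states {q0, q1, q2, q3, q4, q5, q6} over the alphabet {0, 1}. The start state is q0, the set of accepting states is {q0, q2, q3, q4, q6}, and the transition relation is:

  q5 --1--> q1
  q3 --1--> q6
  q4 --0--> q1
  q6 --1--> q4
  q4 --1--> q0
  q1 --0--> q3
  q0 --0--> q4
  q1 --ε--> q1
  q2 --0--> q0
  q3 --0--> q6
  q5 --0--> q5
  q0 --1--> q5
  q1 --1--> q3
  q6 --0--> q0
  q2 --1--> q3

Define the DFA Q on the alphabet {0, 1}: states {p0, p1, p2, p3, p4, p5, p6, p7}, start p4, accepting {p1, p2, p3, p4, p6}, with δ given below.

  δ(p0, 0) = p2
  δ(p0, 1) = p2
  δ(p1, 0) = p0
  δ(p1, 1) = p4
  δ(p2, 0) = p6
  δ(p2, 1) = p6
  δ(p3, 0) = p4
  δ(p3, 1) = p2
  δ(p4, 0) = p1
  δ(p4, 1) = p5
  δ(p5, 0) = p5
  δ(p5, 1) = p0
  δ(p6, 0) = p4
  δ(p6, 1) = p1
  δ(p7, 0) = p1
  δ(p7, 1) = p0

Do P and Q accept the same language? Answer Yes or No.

Yes

Exploring the product automaton P × Q from the start pair (q0, p4), following both machines on each input symbol, reaches 6 state pairs: (q0, p4), (q4, p1), (q5, p5), (q1, p0), (q3, p2), (q6, p6).
P accepts in {q0, q2, q3, q4, q6} and Q accepts in {p1, p2, p3, p4, p6}. In every reachable pair the two components are either both accepting — (q0, p4), (q4, p1), (q3, p2), (q6, p6) — or both non-accepting, so no string is accepted by exactly one of the machines: L(P) \ L(Q) and L(Q) \ L(P) are both empty.
Hence every string is accepted by P iff it is accepted by Q, and the two languages coincide.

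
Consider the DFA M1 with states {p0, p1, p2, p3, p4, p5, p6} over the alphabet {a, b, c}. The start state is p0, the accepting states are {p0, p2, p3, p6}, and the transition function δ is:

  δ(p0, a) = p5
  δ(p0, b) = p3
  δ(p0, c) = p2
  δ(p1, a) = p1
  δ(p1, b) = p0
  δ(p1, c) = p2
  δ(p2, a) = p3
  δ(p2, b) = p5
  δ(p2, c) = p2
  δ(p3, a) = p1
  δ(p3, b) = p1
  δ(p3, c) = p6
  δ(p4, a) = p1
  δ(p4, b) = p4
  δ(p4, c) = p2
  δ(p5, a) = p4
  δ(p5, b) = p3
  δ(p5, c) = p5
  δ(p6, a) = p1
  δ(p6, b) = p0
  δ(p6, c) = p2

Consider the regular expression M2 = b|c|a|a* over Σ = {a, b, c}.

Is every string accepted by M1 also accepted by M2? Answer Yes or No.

The string ab is in L(M1) but not in L(M2).
So L(M1) ⊄ L(M2).

No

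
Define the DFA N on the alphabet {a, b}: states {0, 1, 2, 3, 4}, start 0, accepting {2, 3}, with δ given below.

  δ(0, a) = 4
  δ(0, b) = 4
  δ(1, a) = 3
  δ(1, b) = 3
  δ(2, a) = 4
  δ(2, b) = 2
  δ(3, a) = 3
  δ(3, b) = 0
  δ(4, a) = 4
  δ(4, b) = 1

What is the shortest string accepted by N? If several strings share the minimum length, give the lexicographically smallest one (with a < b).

aba

A breadth-first search from 0 reaches an accepting state first via the path 0 → 4 → 1 → 3 on input aba.
No string of length < 3 is accepted (BFS exhausts all shorter strings without reaching an accepting state), and aba is the lexicographically least accepting string of length 3.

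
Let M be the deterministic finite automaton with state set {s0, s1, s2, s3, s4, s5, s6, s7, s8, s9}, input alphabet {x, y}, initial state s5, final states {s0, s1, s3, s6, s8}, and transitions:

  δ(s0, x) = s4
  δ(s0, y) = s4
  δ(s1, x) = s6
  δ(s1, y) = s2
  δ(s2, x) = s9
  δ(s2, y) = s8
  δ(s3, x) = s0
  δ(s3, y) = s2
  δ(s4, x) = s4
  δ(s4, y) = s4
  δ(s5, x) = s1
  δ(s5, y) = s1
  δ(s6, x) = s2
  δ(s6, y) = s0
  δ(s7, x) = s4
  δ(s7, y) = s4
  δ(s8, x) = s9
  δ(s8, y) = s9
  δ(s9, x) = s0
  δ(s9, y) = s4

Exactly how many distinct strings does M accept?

The useful subgraph on states {s0, s1, s2, s5, s6, s8, s9} is acyclic, so L(M) is finite; the longest accepting path visits 7 useful states, giving maximum string length 6.
Counting accepting paths from s5 by length: 2 of length 1, 2 of length 2, 4 of length 3, 4 of length 4, 6 of length 5, 4 of length 6. Total 22.

22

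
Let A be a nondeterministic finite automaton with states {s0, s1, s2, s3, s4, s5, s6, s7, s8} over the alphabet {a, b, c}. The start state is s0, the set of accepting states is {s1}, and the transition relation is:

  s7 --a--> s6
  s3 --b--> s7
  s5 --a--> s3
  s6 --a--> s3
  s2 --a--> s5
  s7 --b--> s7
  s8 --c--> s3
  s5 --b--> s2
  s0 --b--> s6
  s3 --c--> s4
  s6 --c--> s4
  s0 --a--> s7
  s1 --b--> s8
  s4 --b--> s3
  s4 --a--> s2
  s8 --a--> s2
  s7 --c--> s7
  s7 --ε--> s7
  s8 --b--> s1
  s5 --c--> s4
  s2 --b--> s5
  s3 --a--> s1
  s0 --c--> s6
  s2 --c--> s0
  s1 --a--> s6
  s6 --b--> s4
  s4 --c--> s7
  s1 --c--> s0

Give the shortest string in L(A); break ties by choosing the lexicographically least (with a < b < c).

A breadth-first search from s0 reaches an accepting state first via the path s0 → s6 → s3 → s1 on input baa.
No string of length < 3 is accepted (BFS exhausts all shorter strings without reaching an accepting state), and baa is the lexicographically least accepting string of length 3.

baa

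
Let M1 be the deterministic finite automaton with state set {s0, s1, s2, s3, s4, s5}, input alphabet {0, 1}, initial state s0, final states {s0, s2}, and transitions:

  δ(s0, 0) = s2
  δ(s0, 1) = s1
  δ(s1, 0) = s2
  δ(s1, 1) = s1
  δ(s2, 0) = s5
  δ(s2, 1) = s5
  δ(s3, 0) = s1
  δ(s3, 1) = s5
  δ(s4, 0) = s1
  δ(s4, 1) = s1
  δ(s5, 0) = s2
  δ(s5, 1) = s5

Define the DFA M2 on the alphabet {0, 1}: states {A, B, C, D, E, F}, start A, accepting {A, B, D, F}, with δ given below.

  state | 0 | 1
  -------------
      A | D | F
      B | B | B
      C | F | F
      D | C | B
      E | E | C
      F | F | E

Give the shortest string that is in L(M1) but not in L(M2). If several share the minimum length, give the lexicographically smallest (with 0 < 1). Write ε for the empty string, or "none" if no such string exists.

110

The string 110 is accepted by M1 but not by M2.
No shorter string lies in the difference, and 110 is the lexicographically first length-3 string in L(M1) \ L(M2).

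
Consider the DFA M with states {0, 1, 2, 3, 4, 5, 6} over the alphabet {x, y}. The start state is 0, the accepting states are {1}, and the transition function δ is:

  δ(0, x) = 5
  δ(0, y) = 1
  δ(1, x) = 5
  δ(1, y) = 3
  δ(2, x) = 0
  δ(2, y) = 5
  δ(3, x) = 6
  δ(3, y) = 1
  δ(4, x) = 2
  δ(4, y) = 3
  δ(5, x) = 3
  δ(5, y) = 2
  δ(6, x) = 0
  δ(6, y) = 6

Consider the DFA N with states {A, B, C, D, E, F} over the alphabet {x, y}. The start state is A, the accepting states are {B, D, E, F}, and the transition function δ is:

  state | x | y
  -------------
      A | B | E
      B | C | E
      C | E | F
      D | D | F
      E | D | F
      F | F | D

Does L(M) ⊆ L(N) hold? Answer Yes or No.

Exploring the product automaton M × N from the start pair (0, A), following both machines on each input symbol, reaches 18 state pairs: (0, A), (5, B), (1, E), (3, C), (2, E), (5, D), (3, F), (6, E), (1, F), (0, D), (5, F), (3, D), (2, F), (6, F), (1, D), (2, D), (6, D), (0, F).
M accepts in {1} and N accepts in {B, D, E, F}. The reachable pairs whose M-component is accepting are (1, E), (1, F), (1, D); in each of them the N-component is accepting too, so the product for L(M) \ L(N) (M-component accepting, N-component rejecting) has no reachable accepting pair and the difference is empty.
Hence every string in L(M) is also in L(N).

Yes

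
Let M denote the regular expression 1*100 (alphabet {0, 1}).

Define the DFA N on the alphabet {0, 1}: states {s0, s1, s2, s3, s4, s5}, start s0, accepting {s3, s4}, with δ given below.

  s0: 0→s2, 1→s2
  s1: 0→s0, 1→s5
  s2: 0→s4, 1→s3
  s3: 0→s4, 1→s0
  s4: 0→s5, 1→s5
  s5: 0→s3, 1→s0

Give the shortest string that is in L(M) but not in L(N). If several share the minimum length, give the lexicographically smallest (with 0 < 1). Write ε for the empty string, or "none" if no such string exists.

The string 100 is accepted by M but not by N.
No shorter string lies in the difference, and 100 is the lexicographically first length-3 string in L(M) \ L(N).

100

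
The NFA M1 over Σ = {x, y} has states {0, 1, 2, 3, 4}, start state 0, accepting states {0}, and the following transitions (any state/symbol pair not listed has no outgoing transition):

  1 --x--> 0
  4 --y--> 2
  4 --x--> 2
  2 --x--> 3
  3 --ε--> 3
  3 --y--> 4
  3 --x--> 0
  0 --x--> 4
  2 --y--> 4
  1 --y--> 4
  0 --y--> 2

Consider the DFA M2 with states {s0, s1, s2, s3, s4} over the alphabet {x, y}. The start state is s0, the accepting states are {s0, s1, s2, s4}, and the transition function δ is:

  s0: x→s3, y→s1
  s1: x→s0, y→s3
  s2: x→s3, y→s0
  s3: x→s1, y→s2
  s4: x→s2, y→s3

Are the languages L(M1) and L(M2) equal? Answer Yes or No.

No

The string yxx is accepted by M1 but rejected by M2.
So L(M1) ≠ L(M2).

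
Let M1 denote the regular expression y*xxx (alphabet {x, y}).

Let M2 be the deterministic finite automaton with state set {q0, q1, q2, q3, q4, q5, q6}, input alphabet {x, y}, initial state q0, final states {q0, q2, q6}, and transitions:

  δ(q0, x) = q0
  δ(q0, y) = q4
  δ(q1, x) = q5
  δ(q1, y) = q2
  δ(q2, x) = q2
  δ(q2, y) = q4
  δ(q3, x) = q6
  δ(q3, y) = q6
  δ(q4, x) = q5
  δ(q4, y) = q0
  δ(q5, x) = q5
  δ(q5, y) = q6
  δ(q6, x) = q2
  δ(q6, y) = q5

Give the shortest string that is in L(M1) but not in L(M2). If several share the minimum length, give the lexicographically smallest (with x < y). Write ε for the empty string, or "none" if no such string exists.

yxxx

The string yxxx is accepted by M1 but not by M2.
No shorter string lies in the difference, and yxxx is the lexicographically first length-4 string in L(M1) \ L(M2).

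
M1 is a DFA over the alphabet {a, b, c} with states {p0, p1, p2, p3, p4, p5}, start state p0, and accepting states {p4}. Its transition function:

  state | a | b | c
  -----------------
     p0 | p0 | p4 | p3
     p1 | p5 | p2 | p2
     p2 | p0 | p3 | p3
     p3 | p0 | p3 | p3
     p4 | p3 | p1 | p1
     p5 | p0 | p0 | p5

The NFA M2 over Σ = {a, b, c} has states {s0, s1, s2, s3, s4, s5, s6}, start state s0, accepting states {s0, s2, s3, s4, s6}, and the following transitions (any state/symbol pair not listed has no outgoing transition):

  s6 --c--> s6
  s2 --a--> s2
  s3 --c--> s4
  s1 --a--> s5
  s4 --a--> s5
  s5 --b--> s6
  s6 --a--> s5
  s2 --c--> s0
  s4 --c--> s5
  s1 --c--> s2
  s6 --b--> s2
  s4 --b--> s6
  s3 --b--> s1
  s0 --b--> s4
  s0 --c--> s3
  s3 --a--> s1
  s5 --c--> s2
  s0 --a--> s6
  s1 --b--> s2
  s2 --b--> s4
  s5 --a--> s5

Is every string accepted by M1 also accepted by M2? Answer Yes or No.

Exploring the product automaton M1 × M2 from the start pair (p0, s0), following both machines on each input symbol, reaches 33 state pairs: (p0, s0), (p0, s6), (p4, s4), (p3, s3), (p0, s5), (p4, s2), (p3, s6), (p3, s5), (p1, s6), (p1, s5), (p0, s1), (p3, s1), (p3, s4), (p4, s6), (p3, s2), (p1, s4), (p1, s0), (p5, s5), (p2, s2), (p2, s6), (p1, s2), (p0, s2), (p3, s0), (p2, s5), (p5, s6), (p2, s4), (p2, s3), (p5, s2), (p2, s0), (p0, s4), (p5, s0), (p5, s3), (p5, s4).
M1 accepts in {p4} and M2 accepts in {s0, s2, s3, s4, s6}. The reachable pairs whose M1-component is accepting are (p4, s4), (p4, s2), (p4, s6); in each of them the M2-component is accepting too, so the product for L(M1) \ L(M2) (M1-component accepting, M2-component rejecting) has no reachable accepting pair and the difference is empty.
Hence every string in L(M1) is also in L(M2).

Yes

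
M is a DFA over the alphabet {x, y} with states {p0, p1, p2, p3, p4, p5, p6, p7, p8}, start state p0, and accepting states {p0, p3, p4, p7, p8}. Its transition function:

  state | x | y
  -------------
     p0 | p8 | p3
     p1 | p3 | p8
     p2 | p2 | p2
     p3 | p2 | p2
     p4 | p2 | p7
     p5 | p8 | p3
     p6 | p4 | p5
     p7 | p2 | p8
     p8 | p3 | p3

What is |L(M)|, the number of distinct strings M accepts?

The useful subgraph on states {p0, p3, p8} is acyclic, so L(M) is finite; the longest accepting path visits 3 useful states, giving maximum string length 2.
Counting accepting paths from p0 by length: 1 of length 0, 2 of length 1, 2 of length 2. Total 5.

5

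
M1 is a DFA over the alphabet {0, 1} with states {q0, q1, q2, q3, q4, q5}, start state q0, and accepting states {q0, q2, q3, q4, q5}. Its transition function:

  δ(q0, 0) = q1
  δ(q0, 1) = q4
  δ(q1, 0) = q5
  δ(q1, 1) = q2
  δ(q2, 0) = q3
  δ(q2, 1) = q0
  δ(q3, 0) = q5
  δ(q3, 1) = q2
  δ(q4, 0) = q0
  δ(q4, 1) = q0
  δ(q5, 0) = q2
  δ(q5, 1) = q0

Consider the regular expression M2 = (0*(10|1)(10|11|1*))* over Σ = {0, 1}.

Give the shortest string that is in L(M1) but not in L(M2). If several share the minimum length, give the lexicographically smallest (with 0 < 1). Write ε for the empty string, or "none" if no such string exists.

The string 00 is accepted by M1 but not by M2.
No shorter string lies in the difference, and 00 is the lexicographically first length-2 string in L(M1) \ L(M2).

00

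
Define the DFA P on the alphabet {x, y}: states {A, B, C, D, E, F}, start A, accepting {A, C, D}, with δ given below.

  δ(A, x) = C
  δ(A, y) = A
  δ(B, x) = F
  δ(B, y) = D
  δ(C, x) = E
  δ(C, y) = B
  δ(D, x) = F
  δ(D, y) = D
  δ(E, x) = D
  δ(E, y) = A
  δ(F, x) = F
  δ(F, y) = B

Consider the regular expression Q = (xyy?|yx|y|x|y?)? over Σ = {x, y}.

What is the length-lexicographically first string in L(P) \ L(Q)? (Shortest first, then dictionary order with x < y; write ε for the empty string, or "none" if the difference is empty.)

yy

The string yy is accepted by P but not by Q.
No shorter string lies in the difference, and yy is the lexicographically first length-2 string in L(P) \ L(Q).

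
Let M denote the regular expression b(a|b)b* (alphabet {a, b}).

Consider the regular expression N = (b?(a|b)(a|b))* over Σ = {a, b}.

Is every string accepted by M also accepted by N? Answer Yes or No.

Yes

Converting the expression M to a DFA (subset construction, then merging equivalent states) gives the minimal DFA with states {m0, m1, m2, m3}, start state m0, accepting states {m3} and transitions m0: a→m1, b→m2; m1: a→m1, b→m1; m2: a→m3, b→m3; m3: a→m1, b→m3.
Converting the expression N to a DFA (subset construction, then merging equivalent states) gives the minimal DFA with states {n0, n1, n2, n3}, start state n0, accepting states {n0, n3} and transitions n0: a→n1, b→n2; n1: a→n0, b→n0; n2: a→n3, b→n3; n3: a→n3, b→n3.
Exploring the product automaton M × N from the start pair (m0, n0), following both machines on each input symbol, reaches 7 state pairs: (m0, n0), (m1, n1), (m2, n2), (m1, n0), (m3, n3), (m1, n2), (m1, n3).
M accepts in {m3} and N accepts in {n0, n3}. The reachable pairs whose M-component is accepting are (m3, n3); in each of them the N-component is accepting too, so the product for L(M) \ L(N) (M-component accepting, N-component rejecting) has no reachable accepting pair and the difference is empty.
Hence every string in L(M) is also in L(N).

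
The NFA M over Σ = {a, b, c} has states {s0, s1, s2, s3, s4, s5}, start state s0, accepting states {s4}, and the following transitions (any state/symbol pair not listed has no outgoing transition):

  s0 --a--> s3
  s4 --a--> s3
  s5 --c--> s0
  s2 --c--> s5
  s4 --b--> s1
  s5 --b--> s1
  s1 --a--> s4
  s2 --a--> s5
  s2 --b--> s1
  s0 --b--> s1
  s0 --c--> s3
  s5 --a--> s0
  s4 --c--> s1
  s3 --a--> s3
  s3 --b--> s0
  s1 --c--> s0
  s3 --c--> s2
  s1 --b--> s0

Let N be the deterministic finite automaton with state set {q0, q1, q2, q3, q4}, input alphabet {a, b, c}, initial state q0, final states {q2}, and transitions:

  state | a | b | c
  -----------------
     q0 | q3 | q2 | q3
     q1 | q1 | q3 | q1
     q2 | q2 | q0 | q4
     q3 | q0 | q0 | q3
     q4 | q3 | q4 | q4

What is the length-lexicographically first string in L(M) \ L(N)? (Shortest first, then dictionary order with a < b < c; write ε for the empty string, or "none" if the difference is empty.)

acba

The string acba is accepted by M but not by N.
No shorter string lies in the difference, and acba is the lexicographically first length-4 string in L(M) \ L(N).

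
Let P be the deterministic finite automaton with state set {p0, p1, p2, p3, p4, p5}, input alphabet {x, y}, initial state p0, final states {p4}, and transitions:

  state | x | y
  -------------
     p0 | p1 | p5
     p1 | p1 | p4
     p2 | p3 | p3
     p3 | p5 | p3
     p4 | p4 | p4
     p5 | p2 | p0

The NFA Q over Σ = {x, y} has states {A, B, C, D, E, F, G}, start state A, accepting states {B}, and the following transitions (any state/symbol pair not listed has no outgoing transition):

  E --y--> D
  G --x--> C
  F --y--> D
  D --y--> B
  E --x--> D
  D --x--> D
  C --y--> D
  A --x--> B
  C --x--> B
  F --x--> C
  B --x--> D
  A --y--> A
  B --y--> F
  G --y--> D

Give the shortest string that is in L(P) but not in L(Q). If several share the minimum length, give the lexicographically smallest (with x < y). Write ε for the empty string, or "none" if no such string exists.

xy

The string xy is accepted by P but not by Q.
No shorter string lies in the difference, and xy is the lexicographically first length-2 string in L(P) \ L(Q).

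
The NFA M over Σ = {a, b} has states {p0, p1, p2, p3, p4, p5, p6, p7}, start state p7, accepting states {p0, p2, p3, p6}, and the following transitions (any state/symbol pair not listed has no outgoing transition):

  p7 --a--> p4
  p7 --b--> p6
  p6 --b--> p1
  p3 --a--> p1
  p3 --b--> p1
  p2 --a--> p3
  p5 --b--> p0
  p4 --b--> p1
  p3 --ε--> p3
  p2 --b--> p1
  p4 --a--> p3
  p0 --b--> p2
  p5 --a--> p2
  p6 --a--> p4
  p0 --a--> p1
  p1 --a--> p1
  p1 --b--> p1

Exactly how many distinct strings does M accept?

The useful subgraph on states {p3, p4, p6, p7} is acyclic, so L(M) is finite; the longest accepting path visits 4 useful states, giving maximum string length 3.
Counting accepting paths from p7 by length: 1 of length 1, 1 of length 2, 1 of length 3. Total 3.

3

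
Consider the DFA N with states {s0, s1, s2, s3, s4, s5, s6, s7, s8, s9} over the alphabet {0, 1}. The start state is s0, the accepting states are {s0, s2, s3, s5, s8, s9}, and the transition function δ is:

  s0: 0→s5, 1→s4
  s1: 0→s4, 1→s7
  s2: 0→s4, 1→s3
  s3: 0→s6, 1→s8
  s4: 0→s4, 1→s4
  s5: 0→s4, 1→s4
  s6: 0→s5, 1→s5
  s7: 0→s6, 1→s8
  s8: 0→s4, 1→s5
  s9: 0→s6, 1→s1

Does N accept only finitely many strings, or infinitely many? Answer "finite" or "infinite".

finite

The useful states (reachable from s0 and able to reach an accepting state) are {s0, s5}.
Restricted to these states the transition graph has no cycle, so every accepting path has bounded length and L is finite.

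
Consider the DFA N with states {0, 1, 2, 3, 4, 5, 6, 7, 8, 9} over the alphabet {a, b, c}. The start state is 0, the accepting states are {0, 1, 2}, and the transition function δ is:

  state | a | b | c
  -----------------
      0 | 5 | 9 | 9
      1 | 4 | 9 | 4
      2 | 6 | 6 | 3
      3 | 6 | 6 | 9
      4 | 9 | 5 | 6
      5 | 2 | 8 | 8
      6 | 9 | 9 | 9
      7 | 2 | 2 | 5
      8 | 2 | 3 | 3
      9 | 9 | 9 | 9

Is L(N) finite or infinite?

finite

The useful states (reachable from 0 and able to reach an accepting state) are {0, 2, 5, 8}.
Restricted to these states the transition graph has no cycle, so every accepting path has bounded length and L is finite.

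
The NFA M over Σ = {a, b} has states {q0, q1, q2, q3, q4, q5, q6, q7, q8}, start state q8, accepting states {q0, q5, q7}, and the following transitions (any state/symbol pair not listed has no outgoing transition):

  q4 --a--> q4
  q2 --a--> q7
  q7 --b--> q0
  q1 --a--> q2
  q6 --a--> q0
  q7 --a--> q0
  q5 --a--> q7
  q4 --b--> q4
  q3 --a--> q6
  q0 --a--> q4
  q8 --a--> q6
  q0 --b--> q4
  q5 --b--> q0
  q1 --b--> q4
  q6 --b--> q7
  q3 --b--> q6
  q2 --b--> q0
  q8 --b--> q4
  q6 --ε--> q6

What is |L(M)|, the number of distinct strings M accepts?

4

The useful subgraph on states {q0, q6, q7, q8} is acyclic, so L(M) is finite; the longest accepting path visits 4 useful states, giving maximum string length 3.
Counting accepting paths from q8 by length: 2 of length 2, 2 of length 3. Total 4.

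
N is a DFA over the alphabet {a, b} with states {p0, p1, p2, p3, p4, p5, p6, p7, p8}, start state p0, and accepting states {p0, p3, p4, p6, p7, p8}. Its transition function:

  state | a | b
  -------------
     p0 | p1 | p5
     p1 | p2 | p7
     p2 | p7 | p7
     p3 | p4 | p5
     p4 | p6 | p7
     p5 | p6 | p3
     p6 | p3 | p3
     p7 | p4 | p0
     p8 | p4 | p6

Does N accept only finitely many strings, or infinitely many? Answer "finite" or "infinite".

infinite

State p0 is reachable from the start and can reach an accepting state, and it lies on the cycle p0 → p1 → p2 → p7 → p0.
Traversing that cycle any number of times yields accepted strings of unbounded length, so the language is infinite.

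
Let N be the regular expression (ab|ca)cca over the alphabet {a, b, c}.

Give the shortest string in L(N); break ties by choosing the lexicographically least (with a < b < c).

abcca

By inspection of the expression, no string of length less than 5 matches, and abcca is the lexicographically first match of length 5.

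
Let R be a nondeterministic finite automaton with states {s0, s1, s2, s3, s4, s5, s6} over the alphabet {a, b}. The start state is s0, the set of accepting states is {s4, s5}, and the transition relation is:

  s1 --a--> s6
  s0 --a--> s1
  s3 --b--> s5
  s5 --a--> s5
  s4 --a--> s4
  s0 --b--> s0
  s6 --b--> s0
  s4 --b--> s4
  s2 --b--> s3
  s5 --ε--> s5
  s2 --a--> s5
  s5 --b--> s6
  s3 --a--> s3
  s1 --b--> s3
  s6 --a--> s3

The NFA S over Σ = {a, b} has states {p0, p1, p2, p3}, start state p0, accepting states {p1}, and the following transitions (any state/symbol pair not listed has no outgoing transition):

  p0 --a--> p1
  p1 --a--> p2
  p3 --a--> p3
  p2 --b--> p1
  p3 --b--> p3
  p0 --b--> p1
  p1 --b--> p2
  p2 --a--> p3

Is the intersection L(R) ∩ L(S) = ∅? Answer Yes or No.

The string abb is accepted by both R and S.
Hence L(R) ∩ L(S) ≠ ∅.

No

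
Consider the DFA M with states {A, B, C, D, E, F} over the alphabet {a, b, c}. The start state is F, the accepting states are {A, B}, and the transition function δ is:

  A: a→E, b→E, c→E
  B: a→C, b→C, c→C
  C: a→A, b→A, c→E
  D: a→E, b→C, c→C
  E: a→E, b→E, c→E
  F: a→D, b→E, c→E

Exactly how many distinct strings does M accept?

4

The useful subgraph on states {A, C, D, F} is acyclic, so L(M) is finite; the longest accepting path visits 4 useful states, giving maximum string length 3.
Counting accepting paths from F by length: 4 of length 3. Total 4.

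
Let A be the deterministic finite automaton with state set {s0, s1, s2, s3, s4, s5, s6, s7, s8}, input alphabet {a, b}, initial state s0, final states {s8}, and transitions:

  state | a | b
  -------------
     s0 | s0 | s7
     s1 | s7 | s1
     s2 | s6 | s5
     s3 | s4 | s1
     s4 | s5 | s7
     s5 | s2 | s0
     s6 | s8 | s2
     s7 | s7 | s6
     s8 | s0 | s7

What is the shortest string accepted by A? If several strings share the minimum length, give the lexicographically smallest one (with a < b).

bba

A breadth-first search from s0 reaches an accepting state first via the path s0 → s7 → s6 → s8 on input bba.
No string of length < 3 is accepted (BFS exhausts all shorter strings without reaching an accepting state), and bba is the lexicographically least accepting string of length 3.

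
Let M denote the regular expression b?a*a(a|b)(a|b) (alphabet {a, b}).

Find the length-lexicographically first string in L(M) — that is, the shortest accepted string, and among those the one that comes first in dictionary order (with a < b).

By inspection of the expression, no string of length less than 3 matches, and aaa is the lexicographically first match of length 3.

aaa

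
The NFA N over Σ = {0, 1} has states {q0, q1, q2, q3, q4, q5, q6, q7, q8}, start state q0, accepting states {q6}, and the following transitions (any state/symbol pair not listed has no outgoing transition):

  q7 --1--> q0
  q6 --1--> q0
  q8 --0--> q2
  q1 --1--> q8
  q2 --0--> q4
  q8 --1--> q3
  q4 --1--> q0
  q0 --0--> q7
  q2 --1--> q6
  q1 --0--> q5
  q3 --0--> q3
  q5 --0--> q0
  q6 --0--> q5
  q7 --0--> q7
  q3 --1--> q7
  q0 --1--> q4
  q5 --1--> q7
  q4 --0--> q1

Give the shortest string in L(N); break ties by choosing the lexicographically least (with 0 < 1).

A breadth-first search from q0 reaches an accepting state first via the path q0 → q4 → q1 → q8 → q2 → q6 on input 10101.
No string of length < 5 is accepted (BFS exhausts all shorter strings without reaching an accepting state), and 10101 is the lexicographically least accepting string of length 5.

10101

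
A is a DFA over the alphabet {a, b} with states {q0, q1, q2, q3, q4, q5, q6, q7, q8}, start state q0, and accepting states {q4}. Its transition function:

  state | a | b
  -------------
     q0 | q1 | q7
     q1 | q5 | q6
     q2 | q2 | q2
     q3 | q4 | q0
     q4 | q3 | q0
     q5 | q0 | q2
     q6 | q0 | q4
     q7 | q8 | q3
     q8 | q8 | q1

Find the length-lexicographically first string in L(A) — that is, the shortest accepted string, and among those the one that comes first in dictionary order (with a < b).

abb

A breadth-first search from q0 reaches an accepting state first via the path q0 → q1 → q6 → q4 on input abb.
No string of length < 3 is accepted (BFS exhausts all shorter strings without reaching an accepting state), and abb is the lexicographically least accepting string of length 3.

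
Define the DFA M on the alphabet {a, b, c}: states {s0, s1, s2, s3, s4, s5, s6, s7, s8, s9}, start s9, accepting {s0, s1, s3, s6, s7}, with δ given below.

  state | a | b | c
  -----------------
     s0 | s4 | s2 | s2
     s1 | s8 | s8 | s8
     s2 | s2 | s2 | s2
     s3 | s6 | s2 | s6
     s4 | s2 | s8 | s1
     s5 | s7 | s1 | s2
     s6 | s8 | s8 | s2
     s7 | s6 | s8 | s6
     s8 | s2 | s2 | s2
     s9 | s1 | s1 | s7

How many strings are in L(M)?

The useful subgraph on states {s1, s6, s7, s9} is acyclic, so L(M) is finite; the longest accepting path visits 3 useful states, giving maximum string length 2.
Counting accepting paths from s9 by length: 3 of length 1, 2 of length 2. Total 5.

5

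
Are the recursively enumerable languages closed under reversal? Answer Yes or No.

Yes

Reverse the input and run the recogniser for L on it; this accepts exactly Lᴿ.
So the recursively enumerable languages are closed under reversal.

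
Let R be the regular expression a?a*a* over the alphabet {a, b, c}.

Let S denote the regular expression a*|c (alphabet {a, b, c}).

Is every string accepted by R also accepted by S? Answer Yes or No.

Yes

Converting the expression R to a DFA (subset construction, then merging equivalent states) gives the minimal DFA with states {r0, r1}, start state r0, accepting states {r0} and transitions r0: a→r0, b→r1, c→r1; r1: a→r1, b→r1, c→r1.
Converting the expression S to a DFA (subset construction, then merging equivalent states) gives the minimal DFA with states {s0, s1, s2, s3}, start state s0, accepting states {s0, s1, s3} and transitions s0: a→s1, b→s2, c→s3; s1: a→s1, b→s2, c→s2; s2: a→s2, b→s2, c→s2; s3: a→s2, b→s2, c→s2.
Exploring the product automaton R × S from the start pair (r0, s0), following both machines on each input symbol, reaches 4 state pairs: (r0, s0), (r0, s1), (r1, s2), (r1, s3).
R accepts in {r0} and S accepts in {s0, s1, s3}. The reachable pairs whose R-component is accepting are (r0, s0), (r0, s1); in each of them the S-component is accepting too, so the product for L(R) \ L(S) (R-component accepting, S-component rejecting) has no reachable accepting pair and the difference is empty.
Hence every string in L(R) is also in L(S).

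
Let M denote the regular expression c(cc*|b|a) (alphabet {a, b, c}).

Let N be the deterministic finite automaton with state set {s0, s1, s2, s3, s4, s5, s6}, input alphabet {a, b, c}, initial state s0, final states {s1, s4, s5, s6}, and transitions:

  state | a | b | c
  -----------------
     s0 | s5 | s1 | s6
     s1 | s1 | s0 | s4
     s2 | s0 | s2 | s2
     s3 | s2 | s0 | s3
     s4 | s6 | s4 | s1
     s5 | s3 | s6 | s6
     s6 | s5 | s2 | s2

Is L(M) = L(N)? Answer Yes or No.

No

The string cb is accepted by M but rejected by N.
So L(M) ≠ L(N).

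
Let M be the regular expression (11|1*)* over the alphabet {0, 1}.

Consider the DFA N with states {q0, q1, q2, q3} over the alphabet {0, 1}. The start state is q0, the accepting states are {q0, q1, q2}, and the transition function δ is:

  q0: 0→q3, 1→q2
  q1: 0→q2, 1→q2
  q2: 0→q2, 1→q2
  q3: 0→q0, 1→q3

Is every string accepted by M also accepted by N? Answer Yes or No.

Yes

Converting the expression M to a DFA (subset construction, then merging equivalent states) gives the minimal DFA with states {m0, m1}, start state m0, accepting states {m0} and transitions m0: 0→m1, 1→m0; m1: 0→m1, 1→m1.
Exploring the product automaton M × N from the start pair (m0, q0), following both machines on each input symbol, reaches 5 state pairs: (m0, q0), (m1, q3), (m0, q2), (m1, q0), (m1, q2).
M accepts in {m0} and N accepts in {q0, q1, q2}. The reachable pairs whose M-component is accepting are (m0, q0), (m0, q2); in each of them the N-component is accepting too, so the product for L(M) \ L(N) (M-component accepting, N-component rejecting) has no reachable accepting pair and the difference is empty.
Hence every string in L(M) is also in L(N).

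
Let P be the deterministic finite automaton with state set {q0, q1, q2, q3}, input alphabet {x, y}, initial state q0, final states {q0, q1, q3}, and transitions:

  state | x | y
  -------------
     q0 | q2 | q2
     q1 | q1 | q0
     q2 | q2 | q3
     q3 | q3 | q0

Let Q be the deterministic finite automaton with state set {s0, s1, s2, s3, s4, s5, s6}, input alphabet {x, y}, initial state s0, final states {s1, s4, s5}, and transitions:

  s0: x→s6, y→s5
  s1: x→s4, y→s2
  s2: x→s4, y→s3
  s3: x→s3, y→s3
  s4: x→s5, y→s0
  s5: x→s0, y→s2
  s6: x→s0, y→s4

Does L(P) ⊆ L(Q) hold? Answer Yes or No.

The empty string ε is in L(P) but not in L(Q).
So L(P) ⊄ L(Q).

No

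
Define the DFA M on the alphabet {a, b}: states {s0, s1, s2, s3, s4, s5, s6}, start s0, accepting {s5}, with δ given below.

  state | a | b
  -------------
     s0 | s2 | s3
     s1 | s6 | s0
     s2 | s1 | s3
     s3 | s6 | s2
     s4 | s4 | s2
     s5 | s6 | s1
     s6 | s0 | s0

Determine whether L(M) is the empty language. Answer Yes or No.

The states reachable from the start state are {s0, s1, s2, s3, s6}.
None of the accepting states {s5} is reachable, so no string is accepted and L(M) = ∅.

Yes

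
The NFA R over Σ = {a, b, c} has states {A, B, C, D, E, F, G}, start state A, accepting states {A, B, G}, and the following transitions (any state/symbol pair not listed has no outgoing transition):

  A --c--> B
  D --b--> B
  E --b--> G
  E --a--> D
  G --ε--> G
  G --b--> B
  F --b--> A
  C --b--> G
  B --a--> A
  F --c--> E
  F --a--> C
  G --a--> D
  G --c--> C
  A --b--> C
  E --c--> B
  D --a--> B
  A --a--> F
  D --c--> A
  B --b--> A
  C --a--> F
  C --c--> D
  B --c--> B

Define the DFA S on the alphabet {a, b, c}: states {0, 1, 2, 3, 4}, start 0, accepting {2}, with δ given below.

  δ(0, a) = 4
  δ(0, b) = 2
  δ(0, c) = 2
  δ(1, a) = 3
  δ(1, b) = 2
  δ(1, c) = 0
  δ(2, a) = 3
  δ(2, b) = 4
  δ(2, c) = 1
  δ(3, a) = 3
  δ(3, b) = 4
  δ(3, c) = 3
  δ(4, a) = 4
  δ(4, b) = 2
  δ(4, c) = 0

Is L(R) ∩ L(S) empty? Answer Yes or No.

No

The string c is accepted by both R and S.
Hence L(R) ∩ L(S) ≠ ∅.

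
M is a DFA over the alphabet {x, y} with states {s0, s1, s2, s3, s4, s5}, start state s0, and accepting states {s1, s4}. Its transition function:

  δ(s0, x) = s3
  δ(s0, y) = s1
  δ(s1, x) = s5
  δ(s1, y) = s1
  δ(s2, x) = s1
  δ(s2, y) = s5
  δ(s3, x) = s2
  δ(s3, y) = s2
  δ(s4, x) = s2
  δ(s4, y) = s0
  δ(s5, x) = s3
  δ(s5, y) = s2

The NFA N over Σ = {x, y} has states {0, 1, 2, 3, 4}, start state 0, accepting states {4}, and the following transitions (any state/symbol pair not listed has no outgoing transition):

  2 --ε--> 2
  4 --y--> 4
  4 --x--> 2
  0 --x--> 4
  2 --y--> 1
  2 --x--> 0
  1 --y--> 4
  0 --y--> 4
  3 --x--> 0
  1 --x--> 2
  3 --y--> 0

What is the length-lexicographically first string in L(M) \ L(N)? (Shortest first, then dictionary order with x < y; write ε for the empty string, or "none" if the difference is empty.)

xxx

The string xxx is accepted by M but not by N.
No shorter string lies in the difference, and xxx is the lexicographically first length-3 string in L(M) \ L(N).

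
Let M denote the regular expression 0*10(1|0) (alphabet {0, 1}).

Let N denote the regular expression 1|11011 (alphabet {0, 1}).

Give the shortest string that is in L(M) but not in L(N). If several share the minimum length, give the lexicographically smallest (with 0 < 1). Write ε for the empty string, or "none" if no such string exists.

The string 100 is accepted by M but not by N.
No shorter string lies in the difference, and 100 is the lexicographically first length-3 string in L(M) \ L(N).

100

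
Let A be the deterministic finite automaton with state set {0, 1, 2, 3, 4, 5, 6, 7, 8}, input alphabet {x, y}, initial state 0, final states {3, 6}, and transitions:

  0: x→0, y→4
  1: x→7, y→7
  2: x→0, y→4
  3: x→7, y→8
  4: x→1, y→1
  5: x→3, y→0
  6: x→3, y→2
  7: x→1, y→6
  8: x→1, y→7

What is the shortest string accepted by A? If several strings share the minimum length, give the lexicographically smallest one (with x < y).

yxxy

A breadth-first search from 0 reaches an accepting state first via the path 0 → 4 → 1 → 7 → 6 on input yxxy.
No string of length < 4 is accepted (BFS exhausts all shorter strings without reaching an accepting state), and yxxy is the lexicographically least accepting string of length 4.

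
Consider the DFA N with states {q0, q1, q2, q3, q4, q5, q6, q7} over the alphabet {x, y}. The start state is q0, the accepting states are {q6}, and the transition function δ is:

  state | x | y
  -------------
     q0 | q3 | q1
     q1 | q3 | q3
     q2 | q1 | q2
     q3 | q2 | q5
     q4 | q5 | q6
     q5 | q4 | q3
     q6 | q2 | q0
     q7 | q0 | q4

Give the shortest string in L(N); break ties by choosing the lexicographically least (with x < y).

xyxy

A breadth-first search from q0 reaches an accepting state first via the path q0 → q3 → q5 → q4 → q6 on input xyxy.
No string of length < 4 is accepted (BFS exhausts all shorter strings without reaching an accepting state), and xyxy is the lexicographically least accepting string of length 4.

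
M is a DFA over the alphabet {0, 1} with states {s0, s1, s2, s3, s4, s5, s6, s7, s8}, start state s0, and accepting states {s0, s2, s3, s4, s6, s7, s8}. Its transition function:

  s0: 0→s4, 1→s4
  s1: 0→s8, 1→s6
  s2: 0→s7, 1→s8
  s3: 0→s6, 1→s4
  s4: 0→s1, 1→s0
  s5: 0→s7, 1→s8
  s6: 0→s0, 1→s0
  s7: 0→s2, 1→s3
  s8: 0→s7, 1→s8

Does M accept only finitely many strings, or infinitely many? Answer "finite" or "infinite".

infinite

State s0 is reachable from the start and can reach an accepting state, and it lies on the cycle s0 → s4 → s0.
Traversing that cycle any number of times yields accepted strings of unbounded length, so the language is infinite.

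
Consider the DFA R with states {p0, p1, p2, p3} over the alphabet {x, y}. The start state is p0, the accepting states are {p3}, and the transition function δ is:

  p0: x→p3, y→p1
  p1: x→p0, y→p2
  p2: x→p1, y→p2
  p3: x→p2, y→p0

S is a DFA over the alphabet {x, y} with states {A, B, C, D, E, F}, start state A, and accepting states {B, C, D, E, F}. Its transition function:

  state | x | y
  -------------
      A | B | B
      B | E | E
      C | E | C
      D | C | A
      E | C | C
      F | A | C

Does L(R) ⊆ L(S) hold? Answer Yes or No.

Yes

Exploring the product automaton R × S from the start pair (p0, A), following both machines on each input symbol, reaches 11 state pairs: (p0, A), (p3, B), (p1, B), (p2, E), (p0, E), (p1, C), (p2, C), (p3, C), (p1, E), (p0, C), (p3, E).
R accepts in {p3} and S accepts in {B, C, D, E, F}. The reachable pairs whose R-component is accepting are (p3, B), (p3, C), (p3, E); in each of them the S-component is accepting too, so the product for L(R) \ L(S) (R-component accepting, S-component rejecting) has no reachable accepting pair and the difference is empty.
Hence every string in L(R) is also in L(S).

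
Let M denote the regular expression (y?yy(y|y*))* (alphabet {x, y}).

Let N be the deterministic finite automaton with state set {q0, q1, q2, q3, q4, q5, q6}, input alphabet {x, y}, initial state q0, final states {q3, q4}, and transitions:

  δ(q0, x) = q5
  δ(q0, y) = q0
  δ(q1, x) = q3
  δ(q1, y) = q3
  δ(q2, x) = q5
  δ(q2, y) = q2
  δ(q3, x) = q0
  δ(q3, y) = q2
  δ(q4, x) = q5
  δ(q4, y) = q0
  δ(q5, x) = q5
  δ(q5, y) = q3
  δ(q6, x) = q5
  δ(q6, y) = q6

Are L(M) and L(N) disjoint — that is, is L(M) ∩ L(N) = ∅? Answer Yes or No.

Yes

Converting the expression M to a DFA (subset construction, then merging equivalent states) gives the minimal DFA with states {m0, m1, m2, m3}, start state m0, accepting states {m0, m3} and transitions m0: x→m1, y→m2; m1: x→m1, y→m1; m2: x→m1, y→m3; m3: x→m1, y→m3.
Exploring the product automaton M × N from the start pair (m0, q0), following both machines on each input symbol, reaches 7 state pairs: (m0, q0), (m1, q5), (m2, q0), (m1, q3), (m3, q0), (m1, q0), (m1, q2).
M accepts in {m0, m3} and N accepts in {q3, q4}; no reachable pair has both components accepting, so no string drives both machines to acceptance simultaneously and L(M) ∩ L(N) = ∅.
So no string is accepted by both, and the intersection is empty.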